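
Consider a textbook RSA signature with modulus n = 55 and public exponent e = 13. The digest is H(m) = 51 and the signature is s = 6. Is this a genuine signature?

genuine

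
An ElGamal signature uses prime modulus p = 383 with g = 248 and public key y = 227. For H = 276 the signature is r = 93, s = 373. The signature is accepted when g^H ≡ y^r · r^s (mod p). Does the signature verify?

Left side g^H mod p:
248^276 mod 383 = 56
Right side y^r · r^s mod p:
227^93 mod 383 = 31
93^373 mod 383 = 92
31·92 = 2852 ≡ 171 (mod 383)
56 ≠ 171, so verification fails.

does not verify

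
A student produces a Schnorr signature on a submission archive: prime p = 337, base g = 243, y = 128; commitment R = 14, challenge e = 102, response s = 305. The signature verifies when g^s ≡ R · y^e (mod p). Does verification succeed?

fails

g^s mod p:
243^305 mod 337 = 313
R · y^e mod p:
128^102 mod 337 = 1
14·1 = 14 ≡ 14 (mod 337)
313 ≠ 14; the check fails.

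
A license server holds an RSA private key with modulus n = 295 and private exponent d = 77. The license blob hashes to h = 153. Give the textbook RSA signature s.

h^2 ≡ 153^2 = 23409 ≡ 104
h^4 ≡ 104^2 = 10816 ≡ 196
h^8 ≡ 196^2 = 38416 ≡ 66
h^16 ≡ 66^2 = 4356 ≡ 226
h^32 ≡ 226^2 = 51076 ≡ 41
h^64 ≡ 41^2 = 1681 ≡ 206
77 = 64 + 8 + 4 + 1, so h^77 ≡ 206·66·196·153 ≡ 3 (mod 295)

3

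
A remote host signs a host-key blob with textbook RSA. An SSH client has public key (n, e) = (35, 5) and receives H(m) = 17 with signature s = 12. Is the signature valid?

Squares mod 35: s^1≡12, s^2≡4, s^4≡16
5 = 4 + 1, so s^5 ≡ 16·12 ≡ 17 (mod 35)
17 = H(m), so the signature checks out.

valid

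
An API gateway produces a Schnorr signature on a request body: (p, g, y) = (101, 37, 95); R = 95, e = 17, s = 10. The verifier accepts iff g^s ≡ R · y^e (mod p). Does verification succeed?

g^s mod p:
37^10 mod 101 = 87
R · y^e mod p:
95^17 mod 101 = 36
95·36 = 3420 ≡ 87 (mod 101)
87 ≡ 87 (mod 101); signature holds.

passes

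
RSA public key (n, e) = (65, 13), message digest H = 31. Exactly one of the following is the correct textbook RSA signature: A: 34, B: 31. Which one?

Candidate A: 34^2 = 1156 ≡ 51; 34^4 ≡ 51^2 = 2601 ≡ 1; 34^8 ≡ 1^2 = 1; 13 = 8 + 4 + 1, so 34^13 ≡ 1·1·34 ≡ 34 (mod 65)
Candidate B: 31^2 = 961 ≡ 51; 31^4 ≡ 51^2 = 2601 ≡ 1; 31^8 ≡ 1^2 = 1; 13 = 8 + 4 + 1, so 31^13 ≡ 1·1·31 ≡ 31 (mod 65)
  → matches H = 31

B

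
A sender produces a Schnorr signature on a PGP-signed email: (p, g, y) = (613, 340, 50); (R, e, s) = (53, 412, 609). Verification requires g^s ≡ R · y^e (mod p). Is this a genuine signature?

g^s mod p:
340^2 = 115600 ≡ 356
340^4 ≡ 356^2 = 126736 ≡ 458
340^8 ≡ 458^2 = 209764 ≡ 118
340^16 ≡ 118^2 = 13924 ≡ 438
340^32 ≡ 438^2 = 191844 ≡ 588
340^64 ≡ 588^2 = 345744 ≡ 12
340^128 ≡ 12^2 = 144
340^256 ≡ 144^2 = 20736 ≡ 507
340^512 ≡ 507^2 = 257049 ≡ 202
609 = 512 + 64 + 32 + 1, so 340^609 ≡ 202·12·588·340 ≡ 156 (mod 613)
R · y^e mod p:
50^2 = 2500 ≡ 48
50^4 ≡ 48^2 = 2304 ≡ 465
50^8 ≡ 465^2 = 216225 ≡ 449
50^16 ≡ 449^2 = 201601 ≡ 537
50^32 ≡ 537^2 = 288369 ≡ 259
50^64 ≡ 259^2 = 67081 ≡ 264
50^128 ≡ 264^2 = 69696 ≡ 427
50^256 ≡ 427^2 = 182329 ≡ 268
412 = 256 + 128 + 16 + 8 + 4, so 50^412 ≡ 268·427·537·449·465 ≡ 188 (mod 613)
53·188 = 9964 ≡ 156 (mod 613)
156 ≡ 156 (mod 613); signature holds.

genuine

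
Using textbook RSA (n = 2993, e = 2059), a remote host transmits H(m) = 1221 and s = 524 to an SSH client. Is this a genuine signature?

Squares mod 2993: s^1≡524, s^2≡2213, s^4≡821, s^8≡616, s^16≡2338, s^32≡1026, s^64≡2133, s^128≡329, s^256≡493, s^512≡616, s^1024≡2338, s^2048≡1026
2059 = 2048 + 8 + 2 + 1, so s^2059 ≡ 1026·616·2213·524 ≡ 1772 (mod 2993)
s^2059 mod 2993 = 1772, but H(m) = 1221.

forged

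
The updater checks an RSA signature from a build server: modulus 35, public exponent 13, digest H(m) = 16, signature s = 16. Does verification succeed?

s^2 ≡ 16^2 = 256 ≡ 11
s^4 ≡ 11^2 = 121 ≡ 16
s^8 ≡ 16^2 = 256 ≡ 11
13 = 8 + 4 + 1, so s^13 ≡ 11·16·16 ≡ 16 (mod 35)
s^13 mod 35 = 16 matches H(m).

passes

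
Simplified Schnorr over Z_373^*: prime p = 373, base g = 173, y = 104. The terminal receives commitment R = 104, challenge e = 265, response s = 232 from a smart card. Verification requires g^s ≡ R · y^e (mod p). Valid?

no

g^s mod p:
173^2 = 29929 ≡ 89
173^4 ≡ 89^2 = 7921 ≡ 88
173^8 ≡ 88^2 = 7744 ≡ 284
173^16 ≡ 284^2 = 80656 ≡ 88
173^32 ≡ 88^2 = 7744 ≡ 284
173^64 ≡ 284^2 = 80656 ≡ 88
173^128 ≡ 88^2 = 7744 ≡ 284
232 = 128 + 64 + 32 + 8, so 173^232 ≡ 284·88·284·284 ≡ 88 (mod 373)
R · y^e mod p:
104^2 = 10816 ≡ 372
104^4 ≡ 372^2 = 138384 ≡ 1
104^8 ≡ 1^2 = 1
104^16 ≡ 1^2 = 1
104^32 ≡ 1^2 = 1
104^64 ≡ 1^2 = 1
104^128 ≡ 1^2 = 1
104^256 ≡ 1^2 = 1
265 = 256 + 8 + 1, so 104^265 ≡ 1·1·104 ≡ 104 (mod 373)
104·104 = 10816 ≡ 372 (mod 373)
88 ≠ 372; the check fails.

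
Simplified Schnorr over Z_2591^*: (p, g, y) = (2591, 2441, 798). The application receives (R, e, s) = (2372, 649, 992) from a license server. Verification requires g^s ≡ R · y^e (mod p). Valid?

g^s mod p:
Squares mod 2591: 2441^1≡2441, 2441^2≡1772, 2441^4≡2283, 2441^8≡1588, 2441^16≡701, 2441^32≡1702, 2441^64≡66, 2441^128≡1765, 2441^256≡843, 2441^512≡715
992 = 512 + 256 + 128 + 64 + 32, so 2441^992 ≡ 715·843·1765·66·1702 ≡ 1264 (mod 2591)
R · y^e mod p:
Squares mod 2591: 798^1≡798, 798^2≡2009, 798^4≡1894, 798^8≡1292, 798^16≡660, 798^32≡312, 798^64≡1477, 798^128≡2498, 798^256≡876, 798^512≡440
649 = 512 + 128 + 8 + 1, so 798^649 ≡ 440·2498·1292·798 ≡ 550 (mod 2591)
2372·550 = 1304600 ≡ 1327 (mod 2591)
1264 ≠ 1327; the check fails.

no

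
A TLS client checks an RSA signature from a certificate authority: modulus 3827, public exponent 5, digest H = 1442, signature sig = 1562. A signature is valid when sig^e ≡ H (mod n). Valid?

yes

Squares mod 3827: sig^1≡1562, sig^2≡2045, sig^4≡2941
5 = 4 + 1, so sig^5 ≡ 2941·1562 ≡ 1442 (mod 3827)
Since 1442 equals the digest 1442, verification succeeds.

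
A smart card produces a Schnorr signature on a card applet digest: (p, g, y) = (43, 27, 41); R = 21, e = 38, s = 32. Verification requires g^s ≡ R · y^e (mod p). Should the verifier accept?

g^s mod p:
27^2 = 729 ≡ 41
27^4 ≡ 41^2 = 1681 ≡ 4
27^8 ≡ 4^2 = 16
27^16 ≡ 16^2 = 256 ≡ 41
27^32 ≡ 41^2 = 1681 ≡ 4
R · y^e mod p:
41^2 = 1681 ≡ 4
41^4 ≡ 4^2 = 16
41^8 ≡ 16^2 = 256 ≡ 41
41^16 ≡ 41^2 = 1681 ≡ 4
41^32 ≡ 4^2 = 16
38 = 32 + 4 + 2, so 41^38 ≡ 16·16·4 ≡ 35 (mod 43)
21·35 = 735 ≡ 4 (mod 43)
4 ≡ 4 (mod 43); signature holds.

accept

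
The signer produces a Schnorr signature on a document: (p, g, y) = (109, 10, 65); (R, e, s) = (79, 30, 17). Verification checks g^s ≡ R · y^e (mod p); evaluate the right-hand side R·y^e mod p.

65^2 = 4225 ≡ 83
65^4 ≡ 83^2 = 6889 ≡ 22
65^8 ≡ 22^2 = 484 ≡ 48
65^16 ≡ 48^2 = 2304 ≡ 15
30 = 16 + 8 + 4 + 2, so 65^30 ≡ 15·48·22·83 ≡ 71 (mod 109)
R · y^e ≡ 79·71 = 5609 ≡ 50 (mod 109)

50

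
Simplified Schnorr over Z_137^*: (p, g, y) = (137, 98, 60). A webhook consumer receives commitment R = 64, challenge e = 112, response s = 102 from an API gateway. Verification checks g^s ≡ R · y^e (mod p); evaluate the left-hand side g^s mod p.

Squares mod 137: 98^1≡98, 98^2≡14, 98^4≡59, 98^8≡56, 98^16≡122, 98^32≡88, 98^64≡72
102 = 64 + 32 + 4 + 2, so 98^102 ≡ 72·88·59·14 ≡ 136 (mod 137)

136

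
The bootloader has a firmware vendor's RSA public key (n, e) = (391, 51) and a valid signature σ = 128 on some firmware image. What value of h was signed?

32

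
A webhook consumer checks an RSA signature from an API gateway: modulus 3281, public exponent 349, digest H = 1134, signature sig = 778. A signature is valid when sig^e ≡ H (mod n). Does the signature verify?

does not verify

sig^2 ≡ 778^2 = 605284 ≡ 1580
sig^4 ≡ 1580^2 = 2496400 ≡ 2840
sig^8 ≡ 2840^2 = 8065600 ≡ 902
sig^16 ≡ 902^2 = 813604 ≡ 3197
sig^32 ≡ 3197^2 = 10220809 ≡ 494
sig^64 ≡ 494^2 = 244036 ≡ 1242
sig^128 ≡ 1242^2 = 1542564 ≡ 494
sig^256 ≡ 494^2 = 244036 ≡ 1242
349 = 256 + 64 + 16 + 8 + 4 + 1, so sig^349 ≡ 1242·1242·3197·902·2840·778 ≡ 2563 (mod 3281)
The recovered value 2563 does not match the digest 1134.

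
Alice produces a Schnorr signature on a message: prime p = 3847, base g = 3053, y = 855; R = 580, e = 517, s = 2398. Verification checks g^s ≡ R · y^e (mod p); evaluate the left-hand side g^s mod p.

3053^2 = 9320809 ≡ 3375
3053^4 ≡ 3375^2 = 11390625 ≡ 3505
3053^8 ≡ 3505^2 = 12285025 ≡ 1554
3053^16 ≡ 1554^2 = 2414916 ≡ 2847
3053^32 ≡ 2847^2 = 8105409 ≡ 3627
3053^64 ≡ 3627^2 = 13155129 ≡ 2236
3053^128 ≡ 2236^2 = 4999696 ≡ 2443
3053^256 ≡ 2443^2 = 5968249 ≡ 1552
3053^512 ≡ 1552^2 = 2408704 ≡ 482
3053^1024 ≡ 482^2 = 232324 ≡ 1504
3053^2048 ≡ 1504^2 = 2262016 ≡ 3827
2398 = 2048 + 256 + 64 + 16 + 8 + 4 + 2, so 3053^2398 ≡ 3827·1552·2236·2847·1554·3505·3375 ≡ 3668 (mod 3847)

3668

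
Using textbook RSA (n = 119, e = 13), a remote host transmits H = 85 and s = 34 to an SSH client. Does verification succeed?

s^2 ≡ 34^2 = 1156 ≡ 85
s^4 ≡ 85^2 = 7225 ≡ 85
s^8 ≡ 85^2 = 7225 ≡ 85
13 = 8 + 4 + 1, so s^13 ≡ 85·85·34 ≡ 34 (mod 119)
s^13 mod 119 = 34, but H = 85.

fails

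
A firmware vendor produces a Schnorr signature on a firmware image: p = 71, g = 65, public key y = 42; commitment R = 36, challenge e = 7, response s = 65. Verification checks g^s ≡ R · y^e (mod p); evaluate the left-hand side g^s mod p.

23

Squares mod 71: 65^1≡65, 65^2≡36, 65^4≡18, 65^8≡40, 65^16≡38, 65^32≡24, 65^64≡8
65 = 64 + 1, so 65^65 ≡ 8·65 ≡ 23 (mod 71)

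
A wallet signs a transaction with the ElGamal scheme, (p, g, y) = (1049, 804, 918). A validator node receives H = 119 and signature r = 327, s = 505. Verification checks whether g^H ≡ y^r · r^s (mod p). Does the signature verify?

does not verify

Left side g^H mod p:
Squares mod 1049: 804^1≡804, 804^2≡232, 804^4≡325, 804^8≡725, 804^16≡76, 804^32≡531, 804^64≡829
119 = 64 + 32 + 16 + 4 + 2 + 1, so 804^119 ≡ 829·531·76·325·232·804 ≡ 396 (mod 1049)
Right side y^r · r^s mod p:
Squares mod 1049: 918^1≡918, 918^2≡377, 918^4≡514, 918^8≡897, 918^16≡26, 918^32≡676, 918^64≡661, 918^128≡537, 918^256≡943
327 = 256 + 64 + 4 + 2 + 1, so 918^327 ≡ 943·661·514·377·918 ≡ 476 (mod 1049)
Squares mod 1049: 327^1≡327, 327^2≡980, 327^4≡565, 327^8≡329, 327^16≡194, 327^32≡921, 327^64≡649, 327^128≡552, 327^256≡494
505 = 256 + 128 + 64 + 32 + 16 + 8 + 1, so 327^505 ≡ 494·552·649·921·194·329·327 ≡ 868 (mod 1049)
476·868 = 413168 ≡ 911 (mod 1049)
396 ≠ 911, so verification fails.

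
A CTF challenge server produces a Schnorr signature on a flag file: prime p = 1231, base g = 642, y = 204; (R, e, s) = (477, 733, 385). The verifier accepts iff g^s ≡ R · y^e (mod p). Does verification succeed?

g^s mod p:
642^2 = 412164 ≡ 1010
642^4 ≡ 1010^2 = 1020100 ≡ 832
642^8 ≡ 832^2 = 692224 ≡ 402
642^16 ≡ 402^2 = 161604 ≡ 343
642^32 ≡ 343^2 = 117649 ≡ 704
642^64 ≡ 704^2 = 495616 ≡ 754
642^128 ≡ 754^2 = 568516 ≡ 1025
642^256 ≡ 1025^2 = 1050625 ≡ 582
385 = 256 + 128 + 1, so 642^385 ≡ 582·1025·642 ≡ 73 (mod 1231)
R · y^e mod p:
204^2 = 41616 ≡ 993
204^4 ≡ 993^2 = 986049 ≡ 18
204^8 ≡ 18^2 = 324
204^16 ≡ 324^2 = 104976 ≡ 341
204^32 ≡ 341^2 = 116281 ≡ 567
204^64 ≡ 567^2 = 321489 ≡ 198
204^128 ≡ 198^2 = 39204 ≡ 1043
204^256 ≡ 1043^2 = 1087849 ≡ 876
204^512 ≡ 876^2 = 767376 ≡ 463
733 = 512 + 128 + 64 + 16 + 8 + 4 + 1, so 204^733 ≡ 463·1043·198·341·324·18·204 ≡ 315 (mod 1231)
477·315 = 150255 ≡ 73 (mod 1231)
73 ≡ 73 (mod 1231); signature holds.

passes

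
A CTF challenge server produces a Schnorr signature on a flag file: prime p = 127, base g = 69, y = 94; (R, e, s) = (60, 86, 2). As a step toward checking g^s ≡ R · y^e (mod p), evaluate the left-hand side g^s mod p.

62

69^2 = 4761 ≡ 62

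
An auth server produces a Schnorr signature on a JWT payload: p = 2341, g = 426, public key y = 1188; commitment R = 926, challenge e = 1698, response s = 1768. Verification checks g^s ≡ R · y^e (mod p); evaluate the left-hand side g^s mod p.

426^2 = 181476 ≡ 1219
426^4 ≡ 1219^2 = 1485961 ≡ 1767
426^8 ≡ 1767^2 = 3122289 ≡ 1736
426^16 ≡ 1736^2 = 3013696 ≡ 829
426^32 ≡ 829^2 = 687241 ≡ 1328
426^64 ≡ 1328^2 = 1763584 ≡ 811
426^128 ≡ 811^2 = 657721 ≡ 2241
426^256 ≡ 2241^2 = 5022081 ≡ 636
426^512 ≡ 636^2 = 404496 ≡ 1844
426^1024 ≡ 1844^2 = 3400336 ≡ 1204
1768 = 1024 + 512 + 128 + 64 + 32 + 8, so 426^1768 ≡ 1204·1844·2241·811·1328·1736 ≡ 2207 (mod 2341)

2207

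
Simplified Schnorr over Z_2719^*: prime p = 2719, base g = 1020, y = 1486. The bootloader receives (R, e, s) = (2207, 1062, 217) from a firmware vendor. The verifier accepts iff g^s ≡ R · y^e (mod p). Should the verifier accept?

g^s mod p:
1020^2 = 1040400 ≡ 1742
1020^4 ≡ 1742^2 = 3034564 ≡ 160
1020^8 ≡ 160^2 = 25600 ≡ 1129
1020^16 ≡ 1129^2 = 1274641 ≡ 2149
1020^32 ≡ 2149^2 = 4618201 ≡ 1339
1020^64 ≡ 1339^2 = 1792921 ≡ 1100
1020^128 ≡ 1100^2 = 1210000 ≡ 45
217 = 128 + 64 + 16 + 8 + 1, so 1020^217 ≡ 45·1100·2149·1129·1020 ≡ 1182 (mod 2719)
R · y^e mod p:
1486^2 = 2208196 ≡ 368
1486^4 ≡ 368^2 = 135424 ≡ 2193
1486^8 ≡ 2193^2 = 4809249 ≡ 2057
1486^16 ≡ 2057^2 = 4231249 ≡ 485
1486^32 ≡ 485^2 = 235225 ≡ 1391
1486^64 ≡ 1391^2 = 1934881 ≡ 1672
1486^128 ≡ 1672^2 = 2795584 ≡ 452
1486^256 ≡ 452^2 = 204304 ≡ 379
1486^512 ≡ 379^2 = 143641 ≡ 2253
1486^1024 ≡ 2253^2 = 5076009 ≡ 2355
1062 = 1024 + 32 + 4 + 2, so 1486^1062 ≡ 2355·1391·2193·368 ≡ 1682 (mod 2719)
2207·1682 = 3712174 ≡ 739 (mod 2719)
1182 ≠ 739; the check fails.

reject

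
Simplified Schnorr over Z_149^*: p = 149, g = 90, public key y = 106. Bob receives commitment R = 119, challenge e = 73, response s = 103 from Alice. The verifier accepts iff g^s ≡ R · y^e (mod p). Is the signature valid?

g^s mod p:
90^2 = 8100 ≡ 54
90^4 ≡ 54^2 = 2916 ≡ 85
90^8 ≡ 85^2 = 7225 ≡ 73
90^16 ≡ 73^2 = 5329 ≡ 114
90^32 ≡ 114^2 = 12996 ≡ 33
90^64 ≡ 33^2 = 1089 ≡ 46
103 = 64 + 32 + 4 + 2 + 1, so 90^103 ≡ 46·33·85·54·90 ≡ 79 (mod 149)
R · y^e mod p:
106^2 = 11236 ≡ 61
106^4 ≡ 61^2 = 3721 ≡ 145
106^8 ≡ 145^2 = 21025 ≡ 16
106^16 ≡ 16^2 = 256 ≡ 107
106^32 ≡ 107^2 = 11449 ≡ 125
106^64 ≡ 125^2 = 15625 ≡ 129
73 = 64 + 8 + 1, so 106^73 ≡ 129·16·106 ≡ 52 (mod 149)
119·52 = 6188 ≡ 79 (mod 149)
79 ≡ 79 (mod 149); signature holds.

valid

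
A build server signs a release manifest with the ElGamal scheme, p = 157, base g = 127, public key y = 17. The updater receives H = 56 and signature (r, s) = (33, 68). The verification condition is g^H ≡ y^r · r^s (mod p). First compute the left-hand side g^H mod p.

147

Squares mod 157: 127^1≡127, 127^2≡115, 127^4≡37, 127^8≡113, 127^16≡52, 127^32≡35
56 = 32 + 16 + 8, so 127^56 ≡ 35·52·113 ≡ 147 (mod 157)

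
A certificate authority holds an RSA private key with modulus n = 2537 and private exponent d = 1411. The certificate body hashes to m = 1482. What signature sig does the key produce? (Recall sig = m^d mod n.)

1723

m^2 ≡ 1482^2 = 2196324 ≡ 1819
m^4 ≡ 1819^2 = 3308761 ≡ 513
m^8 ≡ 513^2 = 263169 ≡ 1858
m^16 ≡ 1858^2 = 3452164 ≡ 1844
m^32 ≡ 1844^2 = 3400336 ≡ 756
m^64 ≡ 756^2 = 571536 ≡ 711
m^128 ≡ 711^2 = 505521 ≡ 658
m^256 ≡ 658^2 = 432964 ≡ 1674
m^512 ≡ 1674^2 = 2802276 ≡ 1428
m^1024 ≡ 1428^2 = 2039184 ≡ 1973
1411 = 1024 + 256 + 128 + 2 + 1, so m^1411 ≡ 1973·1674·658·1819·1482 ≡ 1723 (mod 2537)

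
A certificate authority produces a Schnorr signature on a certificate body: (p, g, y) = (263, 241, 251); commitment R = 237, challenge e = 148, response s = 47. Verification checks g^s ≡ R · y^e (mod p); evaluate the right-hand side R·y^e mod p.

110

251^2 = 63001 ≡ 144
251^4 ≡ 144^2 = 20736 ≡ 222
251^8 ≡ 222^2 = 49284 ≡ 103
251^16 ≡ 103^2 = 10609 ≡ 89
251^32 ≡ 89^2 = 7921 ≡ 31
251^64 ≡ 31^2 = 961 ≡ 172
251^128 ≡ 172^2 = 29584 ≡ 128
148 = 128 + 16 + 4, so 251^148 ≡ 128·89·222 ≡ 16 (mod 263)
R · y^e ≡ 237·16 = 3792 ≡ 110 (mod 263)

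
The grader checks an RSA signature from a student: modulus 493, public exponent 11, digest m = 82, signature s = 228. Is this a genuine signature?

genuine

s^11 mod 493 = 82
82 = m, so the signature checks out.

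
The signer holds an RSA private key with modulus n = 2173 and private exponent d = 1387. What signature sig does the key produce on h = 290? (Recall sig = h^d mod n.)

1544

Squares mod 2173: h^1≡290, h^2≡1526, h^4≡1393, h^8≡2133, h^16≡1600, h^32≡206, h^64≡1149, h^128≡1190, h^256≡1477, h^512≡2010, h^1024≡493
1387 = 1024 + 256 + 64 + 32 + 8 + 2 + 1, so h^1387 ≡ 493·1477·1149·206·2133·1526·290 ≡ 1544 (mod 2173)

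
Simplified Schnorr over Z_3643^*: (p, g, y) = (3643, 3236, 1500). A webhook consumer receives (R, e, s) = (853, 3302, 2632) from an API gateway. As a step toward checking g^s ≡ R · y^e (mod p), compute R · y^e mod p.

2056

1500^2 = 2250000 ≡ 2269
1500^4 ≡ 2269^2 = 5148361 ≡ 802
1500^8 ≡ 802^2 = 643204 ≡ 2036
1500^16 ≡ 2036^2 = 4145296 ≡ 3205
1500^32 ≡ 3205^2 = 10272025 ≡ 2408
1500^64 ≡ 2408^2 = 5798464 ≡ 2451
1500^128 ≡ 2451^2 = 6007401 ≡ 94
1500^256 ≡ 94^2 = 8836 ≡ 1550
1500^512 ≡ 1550^2 = 2402500 ≡ 1763
1500^1024 ≡ 1763^2 = 3108169 ≡ 690
1500^2048 ≡ 690^2 = 476100 ≡ 2510
3302 = 2048 + 1024 + 128 + 64 + 32 + 4 + 2, so 1500^3302 ≡ 2510·690·94·2451·2408·802·2269 ≡ 2535 (mod 3643)
R · y^e ≡ 853·2535 = 2162355 ≡ 2056 (mod 3643)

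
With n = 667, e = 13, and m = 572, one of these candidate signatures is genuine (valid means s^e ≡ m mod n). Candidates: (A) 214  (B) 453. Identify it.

A

Candidate A: 214^2 = 45796 ≡ 440; 214^4 ≡ 440^2 = 193600 ≡ 170; 214^8 ≡ 170^2 = 28900 ≡ 219; 13 = 8 + 4 + 1, so 214^13 ≡ 219·170·214 ≡ 572 (mod 667)
  → matches m = 572
Candidate B: 453^2 = 205209 ≡ 440; 453^4 ≡ 440^2 = 193600 ≡ 170; 453^8 ≡ 170^2 = 28900 ≡ 219; 13 = 8 + 4 + 1, so 453^13 ≡ 219·170·453 ≡ 95 (mod 667)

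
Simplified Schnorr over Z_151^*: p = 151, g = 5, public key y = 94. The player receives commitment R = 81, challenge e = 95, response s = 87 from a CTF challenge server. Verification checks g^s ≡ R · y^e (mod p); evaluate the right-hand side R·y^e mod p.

Squares mod 151: 94^1≡94, 94^2≡78, 94^4≡44, 94^8≡124, 94^16≡125, 94^32≡72, 94^64≡50
95 = 64 + 16 + 8 + 4 + 2 + 1, so 94^95 ≡ 50·125·124·44·78·94 ≡ 64 (mod 151)
R · y^e ≡ 81·64 = 5184 ≡ 50 (mod 151)

50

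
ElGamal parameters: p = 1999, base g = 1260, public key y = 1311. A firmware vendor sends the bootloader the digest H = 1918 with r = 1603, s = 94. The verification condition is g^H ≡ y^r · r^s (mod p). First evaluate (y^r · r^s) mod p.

1311^2 = 1718721 ≡ 1580
1311^4 ≡ 1580^2 = 2496400 ≡ 1648
1311^8 ≡ 1648^2 = 2715904 ≡ 1262
1311^16 ≡ 1262^2 = 1592644 ≡ 1440
1311^32 ≡ 1440^2 = 2073600 ≡ 637
1311^64 ≡ 637^2 = 405769 ≡ 1971
1311^128 ≡ 1971^2 = 3884841 ≡ 784
1311^256 ≡ 784^2 = 614656 ≡ 963
1311^512 ≡ 963^2 = 927369 ≡ 1832
1311^1024 ≡ 1832^2 = 3356224 ≡ 1902
1603 = 1024 + 512 + 64 + 2 + 1, so 1311^1603 ≡ 1902·1832·1971·1580·1311 ≡ 1657 (mod 1999)
1603^2 = 2569609 ≡ 894
1603^4 ≡ 894^2 = 799236 ≡ 1635
1603^8 ≡ 1635^2 = 2673225 ≡ 562
1603^16 ≡ 562^2 = 315844 ≡ 2
1603^32 ≡ 2^2 = 4
1603^64 ≡ 4^2 = 16
94 = 64 + 16 + 8 + 4 + 2, so 1603^94 ≡ 16·2·562·1635·894 ≡ 1051 (mod 1999)
y^r · r^s ≡ 1657·1051 = 1741507 ≡ 378 (mod 1999)

378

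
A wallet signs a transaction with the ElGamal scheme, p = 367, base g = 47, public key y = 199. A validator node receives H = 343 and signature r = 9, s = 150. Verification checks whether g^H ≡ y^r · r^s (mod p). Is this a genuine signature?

forged

Left side g^H mod p:
47^2 = 2209 ≡ 7
47^4 ≡ 7^2 = 49
47^8 ≡ 49^2 = 2401 ≡ 199
47^16 ≡ 199^2 = 39601 ≡ 332
47^32 ≡ 332^2 = 110224 ≡ 124
47^64 ≡ 124^2 = 15376 ≡ 329
47^128 ≡ 329^2 = 108241 ≡ 343
47^256 ≡ 343^2 = 117649 ≡ 209
343 = 256 + 64 + 16 + 4 + 2 + 1, so 47^343 ≡ 209·329·332·49·7·47 ≡ 327 (mod 367)
Right side y^r · r^s mod p:
199^2 = 39601 ≡ 332
199^4 ≡ 332^2 = 110224 ≡ 124
199^8 ≡ 124^2 = 15376 ≡ 329
9 = 8 + 1, so 199^9 ≡ 329·199 ≡ 145 (mod 367)
9^2 = 81
9^4 ≡ 81^2 = 6561 ≡ 322
9^8 ≡ 322^2 = 103684 ≡ 190
9^16 ≡ 190^2 = 36100 ≡ 134
9^32 ≡ 134^2 = 17956 ≡ 340
9^64 ≡ 340^2 = 115600 ≡ 362
9^128 ≡ 362^2 = 131044 ≡ 25
150 = 128 + 16 + 4 + 2, so 9^150 ≡ 25·134·322·81 ≡ 74 (mod 367)
145·74 = 10730 ≡ 87 (mod 367)
327 ≠ 87, so verification fails.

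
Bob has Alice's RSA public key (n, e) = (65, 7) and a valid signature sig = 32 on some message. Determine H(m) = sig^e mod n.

33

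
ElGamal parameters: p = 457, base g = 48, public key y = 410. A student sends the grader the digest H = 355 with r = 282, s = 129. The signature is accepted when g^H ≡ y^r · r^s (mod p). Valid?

Left side g^H mod p:
48^2 = 2304 ≡ 19
48^4 ≡ 19^2 = 361
48^8 ≡ 361^2 = 130321 ≡ 76
48^16 ≡ 76^2 = 5776 ≡ 292
48^32 ≡ 292^2 = 85264 ≡ 262
48^64 ≡ 262^2 = 68644 ≡ 94
48^128 ≡ 94^2 = 8836 ≡ 153
48^256 ≡ 153^2 = 23409 ≡ 102
355 = 256 + 64 + 32 + 2 + 1, so 48^355 ≡ 102·94·262·19·48 ≡ 146 (mod 457)
Right side y^r · r^s mod p:
410^2 = 168100 ≡ 381
410^4 ≡ 381^2 = 145161 ≡ 292
410^8 ≡ 292^2 = 85264 ≡ 262
410^16 ≡ 262^2 = 68644 ≡ 94
410^32 ≡ 94^2 = 8836 ≡ 153
410^64 ≡ 153^2 = 23409 ≡ 102
410^128 ≡ 102^2 = 10404 ≡ 350
410^256 ≡ 350^2 = 122500 ≡ 24
282 = 256 + 16 + 8 + 2, so 410^282 ≡ 24·94·262·381 ≡ 257 (mod 457)
282^2 = 79524 ≡ 6
282^4 ≡ 6^2 = 36
282^8 ≡ 36^2 = 1296 ≡ 382
282^16 ≡ 382^2 = 145924 ≡ 141
282^32 ≡ 141^2 = 19881 ≡ 230
282^64 ≡ 230^2 = 52900 ≡ 345
282^128 ≡ 345^2 = 119025 ≡ 205
129 = 128 + 1, so 282^129 ≡ 205·282 ≡ 228 (mod 457)
257·228 = 58596 ≡ 100 (mod 457)
146 ≠ 100, so verification fails.

no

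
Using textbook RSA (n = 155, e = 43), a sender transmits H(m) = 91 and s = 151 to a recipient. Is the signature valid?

s^2 ≡ 151^2 = 22801 ≡ 16
s^4 ≡ 16^2 = 256 ≡ 101
s^8 ≡ 101^2 = 10201 ≡ 126
s^16 ≡ 126^2 = 15876 ≡ 66
s^32 ≡ 66^2 = 4356 ≡ 16
43 = 32 + 8 + 2 + 1, so s^43 ≡ 16·126·16·151 ≡ 91 (mod 155)
s^43 mod 155 = 91 matches H(m).

valid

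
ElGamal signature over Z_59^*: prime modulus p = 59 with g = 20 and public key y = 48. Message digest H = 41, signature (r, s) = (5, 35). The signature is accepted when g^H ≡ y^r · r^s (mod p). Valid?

Left side g^H mod p:
Squares mod 59: 20^1≡20, 20^2≡46, 20^4≡51, 20^8≡5, 20^16≡25, 20^32≡35
41 = 32 + 8 + 1, so 20^41 ≡ 35·5·20 ≡ 19 (mod 59)
Right side y^r · r^s mod p:
Squares mod 59: 48^1≡48, 48^2≡3, 48^4≡9
5 = 4 + 1, so 48^5 ≡ 9·48 ≡ 19 (mod 59)
Squares mod 59: 5^1≡5, 5^2≡25, 5^4≡35, 5^8≡45, 5^16≡19, 5^32≡7
35 = 32 + 2 + 1, so 5^35 ≡ 7·25·5 ≡ 49 (mod 59)
19·49 = 931 ≡ 46 (mod 59)
19 ≠ 46, so verification fails.

no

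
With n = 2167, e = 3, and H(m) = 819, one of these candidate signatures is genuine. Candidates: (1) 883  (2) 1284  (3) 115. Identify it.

Candidate 1: Squares mod 2167: 883^1≡883, 883^2≡1736; 3 = 2 + 1, so 883^3 ≡ 1736·883 ≡ 819 (mod 2167)
  → matches H(m) = 819
Candidate 2: Squares mod 2167: 1284^1≡1284, 1284^2≡1736; 3 = 2 + 1, so 1284^3 ≡ 1736·1284 ≡ 1348 (mod 2167)
Candidate 3: Squares mod 2167: 115^1≡115, 115^2≡223; 3 = 2 + 1, so 115^3 ≡ 223·115 ≡ 1808 (mod 2167)

1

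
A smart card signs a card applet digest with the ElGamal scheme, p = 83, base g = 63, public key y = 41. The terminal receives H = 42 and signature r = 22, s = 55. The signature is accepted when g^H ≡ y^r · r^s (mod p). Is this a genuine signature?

forged

Left side g^H mod p:
Squares mod 83: 63^1≡63, 63^2≡68, 63^4≡59, 63^8≡78, 63^16≡25, 63^32≡44
42 = 32 + 8 + 2, so 63^42 ≡ 44·78·68 ≡ 63 (mod 83)
Right side y^r · r^s mod p:
Squares mod 83: 41^1≡41, 41^2≡21, 41^4≡26, 41^8≡12, 41^16≡61
22 = 16 + 4 + 2, so 41^22 ≡ 61·26·21 ≡ 23 (mod 83)
Squares mod 83: 22^1≡22, 22^2≡69, 22^4≡30, 22^8≡70, 22^16≡3, 22^32≡9
55 = 32 + 16 + 4 + 2 + 1, so 22^55 ≡ 9·3·30·69·22 ≡ 18 (mod 83)
23·18 = 414 ≡ 82 (mod 83)
63 ≠ 82, so verification fails.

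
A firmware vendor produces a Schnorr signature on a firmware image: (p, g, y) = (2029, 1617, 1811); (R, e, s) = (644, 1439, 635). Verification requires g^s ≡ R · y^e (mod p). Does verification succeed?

fails

g^s mod p:
1617^2 = 2614689 ≡ 1337
1617^4 ≡ 1337^2 = 1787569 ≡ 20
1617^8 ≡ 20^2 = 400
1617^16 ≡ 400^2 = 160000 ≡ 1738
1617^32 ≡ 1738^2 = 3020644 ≡ 1492
1617^64 ≡ 1492^2 = 2226064 ≡ 251
1617^128 ≡ 251^2 = 63001 ≡ 102
1617^256 ≡ 102^2 = 10404 ≡ 259
1617^512 ≡ 259^2 = 67081 ≡ 124
635 = 512 + 64 + 32 + 16 + 8 + 2 + 1, so 1617^635 ≡ 124·251·1492·1738·400·1337·1617 ≡ 1927 (mod 2029)
R · y^e mod p:
1811^2 = 3279721 ≡ 857
1811^4 ≡ 857^2 = 734449 ≡ 1980
1811^8 ≡ 1980^2 = 3920400 ≡ 372
1811^16 ≡ 372^2 = 138384 ≡ 412
1811^32 ≡ 412^2 = 169744 ≡ 1337
1811^64 ≡ 1337^2 = 1787569 ≡ 20
1811^128 ≡ 20^2 = 400
1811^256 ≡ 400^2 = 160000 ≡ 1738
1811^512 ≡ 1738^2 = 3020644 ≡ 1492
1811^1024 ≡ 1492^2 = 2226064 ≡ 251
1439 = 1024 + 256 + 128 + 16 + 8 + 4 + 2 + 1, so 1811^1439 ≡ 251·1738·400·412·372·1980·857·1811 ≡ 291 (mod 2029)
644·291 = 187404 ≡ 736 (mod 2029)
1927 ≠ 736; the check fails.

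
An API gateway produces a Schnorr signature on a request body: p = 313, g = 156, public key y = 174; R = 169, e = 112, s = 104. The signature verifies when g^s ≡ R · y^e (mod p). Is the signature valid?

g^s mod p:
Squares mod 313: 156^1≡156, 156^2≡235, 156^4≡137, 156^8≡302, 156^16≡121, 156^32≡243, 156^64≡205
104 = 64 + 32 + 8, so 156^104 ≡ 205·243·302 ≡ 98 (mod 313)
R · y^e mod p:
Squares mod 313: 174^1≡174, 174^2≡228, 174^4≡26, 174^8≡50, 174^16≡309, 174^32≡16, 174^64≡256
112 = 64 + 32 + 16, so 174^112 ≡ 256·16·309 ≡ 205 (mod 313)
169·205 = 34645 ≡ 215 (mod 313)
98 ≠ 215; the check fails.

invalid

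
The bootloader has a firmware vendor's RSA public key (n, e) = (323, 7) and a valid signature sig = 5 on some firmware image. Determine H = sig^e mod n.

282

sig^2 ≡ 5^2 = 25
sig^4 ≡ 25^2 = 625 ≡ 302
7 = 4 + 2 + 1, so sig^7 ≡ 302·25·5 ≡ 282 (mod 323)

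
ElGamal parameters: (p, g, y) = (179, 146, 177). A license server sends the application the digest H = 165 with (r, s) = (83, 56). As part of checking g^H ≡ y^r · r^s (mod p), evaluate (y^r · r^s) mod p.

171

177^83 mod 179 = 14
83^56 mod 179 = 25
y^r · r^s ≡ 14·25 = 350 ≡ 171 (mod 179)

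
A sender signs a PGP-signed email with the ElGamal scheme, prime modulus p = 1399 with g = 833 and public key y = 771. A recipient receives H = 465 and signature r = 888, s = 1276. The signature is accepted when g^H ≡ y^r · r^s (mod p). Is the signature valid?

Left side g^H mod p:
833^2 = 693889 ≡ 1384
833^4 ≡ 1384^2 = 1915456 ≡ 225
833^8 ≡ 225^2 = 50625 ≡ 261
833^16 ≡ 261^2 = 68121 ≡ 969
833^32 ≡ 969^2 = 938961 ≡ 232
833^64 ≡ 232^2 = 53824 ≡ 662
833^128 ≡ 662^2 = 438244 ≡ 357
833^256 ≡ 357^2 = 127449 ≡ 140
465 = 256 + 128 + 64 + 16 + 1, so 833^465 ≡ 140·357·662·969·833 ≡ 726 (mod 1399)
Right side y^r · r^s mod p:
771^2 = 594441 ≡ 1265
771^4 ≡ 1265^2 = 1600225 ≡ 1168
771^8 ≡ 1168^2 = 1364224 ≡ 199
771^16 ≡ 199^2 = 39601 ≡ 429
771^32 ≡ 429^2 = 184041 ≡ 772
771^64 ≡ 772^2 = 595984 ≡ 10
771^128 ≡ 10^2 = 100
771^256 ≡ 100^2 = 10000 ≡ 207
771^512 ≡ 207^2 = 42849 ≡ 879
888 = 512 + 256 + 64 + 32 + 16 + 8, so 771^888 ≡ 879·207·10·772·429·199 ≡ 576 (mod 1399)
888^2 = 788544 ≡ 907
888^4 ≡ 907^2 = 822649 ≡ 37
888^8 ≡ 37^2 = 1369
888^16 ≡ 1369^2 = 1874161 ≡ 900
888^32 ≡ 900^2 = 810000 ≡ 1378
888^64 ≡ 1378^2 = 1898884 ≡ 441
888^128 ≡ 441^2 = 194481 ≡ 20
888^256 ≡ 20^2 = 400
888^512 ≡ 400^2 = 160000 ≡ 514
888^1024 ≡ 514^2 = 264196 ≡ 1184
1276 = 1024 + 128 + 64 + 32 + 16 + 8 + 4, so 888^1276 ≡ 1184·20·441·1378·900·1369·37 ≡ 209 (mod 1399)
576·209 = 120384 ≡ 70 (mod 1399)
726 ≠ 70, so verification fails.

invalid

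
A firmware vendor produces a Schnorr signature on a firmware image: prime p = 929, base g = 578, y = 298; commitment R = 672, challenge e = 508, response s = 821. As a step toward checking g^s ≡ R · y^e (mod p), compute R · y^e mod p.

Squares mod 929: 298^1≡298, 298^2≡549, 298^4≡405, 298^8≡521, 298^16≡173, 298^32≡201, 298^64≡454, 298^128≡807, 298^256≡20
508 = 256 + 128 + 64 + 32 + 16 + 8 + 4, so 298^508 ≡ 20·807·454·201·173·521·405 ≡ 368 (mod 929)
R · y^e ≡ 672·368 = 247296 ≡ 182 (mod 929)

182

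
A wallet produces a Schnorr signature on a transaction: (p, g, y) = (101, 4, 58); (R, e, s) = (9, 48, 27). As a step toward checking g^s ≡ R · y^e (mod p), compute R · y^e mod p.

58^2 = 3364 ≡ 31
58^4 ≡ 31^2 = 961 ≡ 52
58^8 ≡ 52^2 = 2704 ≡ 78
58^16 ≡ 78^2 = 6084 ≡ 24
58^32 ≡ 24^2 = 576 ≡ 71
48 = 32 + 16, so 58^48 ≡ 71·24 ≡ 88 (mod 101)
R · y^e ≡ 9·88 = 792 ≡ 85 (mod 101)

85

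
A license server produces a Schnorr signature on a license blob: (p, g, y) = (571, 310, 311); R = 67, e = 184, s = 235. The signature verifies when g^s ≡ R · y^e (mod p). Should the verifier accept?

g^s mod p:
310^2 = 96100 ≡ 172
310^4 ≡ 172^2 = 29584 ≡ 463
310^8 ≡ 463^2 = 214369 ≡ 244
310^16 ≡ 244^2 = 59536 ≡ 152
310^32 ≡ 152^2 = 23104 ≡ 264
310^64 ≡ 264^2 = 69696 ≡ 34
310^128 ≡ 34^2 = 1156 ≡ 14
235 = 128 + 64 + 32 + 8 + 2 + 1, so 310^235 ≡ 14·34·264·244·172·310 ≡ 32 (mod 571)
R · y^e mod p:
311^2 = 96721 ≡ 222
311^4 ≡ 222^2 = 49284 ≡ 178
311^8 ≡ 178^2 = 31684 ≡ 279
311^16 ≡ 279^2 = 77841 ≡ 185
311^32 ≡ 185^2 = 34225 ≡ 536
311^64 ≡ 536^2 = 287296 ≡ 83
311^128 ≡ 83^2 = 6889 ≡ 37
184 = 128 + 32 + 16 + 8, so 311^184 ≡ 37·536·185·279 ≡ 406 (mod 571)
67·406 = 27202 ≡ 365 (mod 571)
32 ≠ 365; the check fails.

reject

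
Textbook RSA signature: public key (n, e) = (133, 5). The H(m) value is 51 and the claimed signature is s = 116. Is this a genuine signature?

s^2 ≡ 116^2 = 13456 ≡ 23
s^4 ≡ 23^2 = 529 ≡ 130
5 = 4 + 1, so s^5 ≡ 130·116 ≡ 51 (mod 133)
51 = H(m), so the signature checks out.

genuine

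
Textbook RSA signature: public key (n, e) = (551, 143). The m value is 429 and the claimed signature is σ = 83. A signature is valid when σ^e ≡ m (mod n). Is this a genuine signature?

σ^2 ≡ 83^2 = 6889 ≡ 277
σ^4 ≡ 277^2 = 76729 ≡ 140
σ^8 ≡ 140^2 = 19600 ≡ 315
σ^16 ≡ 315^2 = 99225 ≡ 45
σ^32 ≡ 45^2 = 2025 ≡ 372
σ^64 ≡ 372^2 = 138384 ≡ 83
σ^128 ≡ 83^2 = 6889 ≡ 277
143 = 128 + 8 + 4 + 2 + 1, so σ^143 ≡ 277·315·140·277·83 ≡ 429 (mod 551)
Since 429 equals the digest 429, verification succeeds.

genuine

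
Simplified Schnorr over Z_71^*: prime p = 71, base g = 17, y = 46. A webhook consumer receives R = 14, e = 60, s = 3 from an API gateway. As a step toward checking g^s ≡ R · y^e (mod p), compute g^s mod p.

Squares mod 71: 17^1≡17, 17^2≡5
3 = 2 + 1, so 17^3 ≡ 5·17 ≡ 14 (mod 71)

14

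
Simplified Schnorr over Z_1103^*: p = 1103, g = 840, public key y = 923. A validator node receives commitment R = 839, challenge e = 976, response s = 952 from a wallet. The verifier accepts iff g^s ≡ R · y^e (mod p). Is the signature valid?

g^s mod p:
Squares mod 1103: 840^1≡840, 840^2≡783, 840^4≡924, 840^8≡54, 840^16≡710, 840^32≡29, 840^64≡841, 840^128≡258, 840^256≡384, 840^512≡757
952 = 512 + 256 + 128 + 32 + 16 + 8, so 840^952 ≡ 757·384·258·29·710·54 ≡ 1083 (mod 1103)
R · y^e mod p:
Squares mod 1103: 923^1≡923, 923^2≡413, 923^4≡707, 923^8≡190, 923^16≡804, 923^32≡58, 923^64≡55, 923^128≡819, 923^256≡137, 923^512≡18
976 = 512 + 256 + 128 + 64 + 16, so 923^976 ≡ 18·137·819·55·804 ≡ 585 (mod 1103)
839·585 = 490815 ≡ 1083 (mod 1103)
1083 ≡ 1083 (mod 1103); signature holds.

valid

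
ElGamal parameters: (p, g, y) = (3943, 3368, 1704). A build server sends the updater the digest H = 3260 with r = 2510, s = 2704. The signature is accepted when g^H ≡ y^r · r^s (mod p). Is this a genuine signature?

Left side g^H mod p:
Squares mod 3943: 3368^1≡3368, 3368^2≡3356, 3368^4≡1528, 3368^8≡528, 3368^16≡2774, 3368^32≡2283, 3368^64≡3386, 3368^128≡2695, 3368^256≡19, 3368^512≡361, 3368^1024≡202, 3368^2048≡1374
3260 = 2048 + 1024 + 128 + 32 + 16 + 8 + 4, so 3368^3260 ≡ 1374·202·2695·2283·2774·528·1528 ≡ 1155 (mod 3943)
Right side y^r · r^s mod p:
Squares mod 3943: 1704^1≡1704, 1704^2≡1568, 1704^4≡2135, 1704^8≡117, 1704^16≡1860, 1704^32≡1589, 1704^64≡1401, 1704^128≡3130, 1704^256≡2488, 1704^512≡3577, 1704^1024≡3837, 1704^2048≡3350
2510 = 2048 + 256 + 128 + 64 + 8 + 4 + 2, so 1704^2510 ≡ 3350·2488·3130·1401·117·2135·1568 ≡ 1080 (mod 3943)
Squares mod 3943: 2510^1≡2510, 2510^2≡3129, 2510^4≡172, 2510^8≡1983, 2510^16≡1118, 2510^32≡3936, 2510^64≡49, 2510^128≡2401, 2510^256≡135, 2510^512≡2453, 2510^1024≡191, 2510^2048≡994
2704 = 2048 + 512 + 128 + 16, so 2510^2704 ≡ 994·2453·2401·1118 ≡ 713 (mod 3943)
1080·713 = 770040 ≡ 1155 (mod 3943)
1155 ≡ 1155 (mod 3943), so the signature is genuine.

genuine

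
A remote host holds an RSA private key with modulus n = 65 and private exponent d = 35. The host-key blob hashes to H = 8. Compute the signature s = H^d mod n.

H^2 ≡ 8^2 = 64
H^4 ≡ 64^2 = 4096 ≡ 1
H^8 ≡ 1^2 = 1
H^16 ≡ 1^2 = 1
H^32 ≡ 1^2 = 1
35 = 32 + 2 + 1, so H^35 ≡ 1·64·8 ≡ 57 (mod 65)

57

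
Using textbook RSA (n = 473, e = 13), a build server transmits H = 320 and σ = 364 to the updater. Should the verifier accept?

Squares mod 473: σ^1≡364, σ^2≡56, σ^4≡298, σ^8≡353
13 = 8 + 4 + 1, so σ^13 ≡ 353·298·364 ≡ 320 (mod 473)
σ^13 mod 473 = 320 matches H.

accept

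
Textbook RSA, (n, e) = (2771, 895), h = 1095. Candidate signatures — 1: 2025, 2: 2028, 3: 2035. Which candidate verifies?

Candidate 1: Squares mod 2771: 2025^1≡2025, 2025^2≡2316, 2025^4≡1971, 2025^8≡2670, 2025^16≡1888, 2025^32≡1038, 2025^64≡2296, 2025^128≡1174, 2025^256≡1089, 2025^512≡2704; 895 = 512 + 256 + 64 + 32 + 16 + 8 + 4 + 2 + 1, so 2025^895 ≡ 2704·1089·2296·1038·1888·2670·1971·2316·2025 ≡ 2134 (mod 2771)
Candidate 2: Squares mod 2771: 2028^1≡2028, 2028^2≡620, 2028^4≡2002, 2028^8≡1138, 2028^16≡987, 2028^32≡1548, 2028^64≡2160, 2028^128≡2007, 2028^256≡1786, 2028^512≡375; 895 = 512 + 256 + 64 + 32 + 16 + 8 + 4 + 2 + 1, so 2028^895 ≡ 375·1786·2160·1548·987·1138·2002·620·2028 ≡ 1095 (mod 2771)
  → matches h = 1095
Candidate 3: Squares mod 2771: 2035^1≡2035, 2035^2≡1351, 2035^4≡1883, 2035^8≡1580, 2035^16≡2500, 2035^32≡1395, 2035^64≡783, 2035^128≡698, 2035^256≡2279, 2035^512≡987; 895 = 512 + 256 + 64 + 32 + 16 + 8 + 4 + 2 + 1, so 2035^895 ≡ 987·2279·783·1395·2500·1580·1883·1351·2035 ≡ 1540 (mod 2771)

2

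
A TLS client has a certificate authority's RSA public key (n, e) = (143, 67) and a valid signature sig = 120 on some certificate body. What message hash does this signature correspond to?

Squares mod 143: sig^1≡120, sig^2≡100, sig^4≡133, sig^8≡100, sig^16≡133, sig^32≡100, sig^64≡133
67 = 64 + 2 + 1, so sig^67 ≡ 133·100·120 ≡ 120 (mod 143)

120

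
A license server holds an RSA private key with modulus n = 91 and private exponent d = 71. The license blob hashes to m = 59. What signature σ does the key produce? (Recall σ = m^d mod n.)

54

m^2 ≡ 59^2 = 3481 ≡ 23
m^4 ≡ 23^2 = 529 ≡ 74
m^8 ≡ 74^2 = 5476 ≡ 16
m^16 ≡ 16^2 = 256 ≡ 74
m^32 ≡ 74^2 = 5476 ≡ 16
m^64 ≡ 16^2 = 256 ≡ 74
71 = 64 + 4 + 2 + 1, so m^71 ≡ 74·74·23·59 ≡ 54 (mod 91)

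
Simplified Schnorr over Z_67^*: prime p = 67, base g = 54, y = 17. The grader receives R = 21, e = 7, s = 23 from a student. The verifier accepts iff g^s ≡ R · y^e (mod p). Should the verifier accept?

reject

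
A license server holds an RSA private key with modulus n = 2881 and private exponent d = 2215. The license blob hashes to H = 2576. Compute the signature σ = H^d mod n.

Squares mod 2881: H^1≡2576, H^2≡833, H^4≡2449, H^8≡2240, H^16≡1779, H^32≡1503, H^64≡305, H^128≡833, H^256≡2449, H^512≡2240, H^1024≡1779, H^2048≡1503
2215 = 2048 + 128 + 32 + 4 + 2 + 1, so H^2215 ≡ 1503·833·1503·2449·833·2576 ≡ 968 (mod 2881)

968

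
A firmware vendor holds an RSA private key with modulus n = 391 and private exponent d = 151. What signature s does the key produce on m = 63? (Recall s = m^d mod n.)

143

m^2 ≡ 63^2 = 3969 ≡ 59
m^4 ≡ 59^2 = 3481 ≡ 353
m^8 ≡ 353^2 = 124609 ≡ 271
m^16 ≡ 271^2 = 73441 ≡ 324
m^32 ≡ 324^2 = 104976 ≡ 188
m^64 ≡ 188^2 = 35344 ≡ 154
m^128 ≡ 154^2 = 23716 ≡ 256
151 = 128 + 16 + 4 + 2 + 1, so m^151 ≡ 256·324·353·59·63 ≡ 143 (mod 391)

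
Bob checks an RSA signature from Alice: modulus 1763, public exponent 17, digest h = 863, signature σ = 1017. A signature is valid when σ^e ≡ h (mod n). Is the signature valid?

valid

Squares mod 1763: σ^1≡1017, σ^2≡1171, σ^4≡1390, σ^8≡1615, σ^16≡748
17 = 16 + 1, so σ^17 ≡ 748·1017 ≡ 863 (mod 1763)
σ^17 mod 1763 = 863 matches h.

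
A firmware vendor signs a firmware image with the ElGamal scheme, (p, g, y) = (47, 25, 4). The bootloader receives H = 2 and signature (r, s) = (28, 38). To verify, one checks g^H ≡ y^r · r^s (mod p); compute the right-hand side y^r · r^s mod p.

14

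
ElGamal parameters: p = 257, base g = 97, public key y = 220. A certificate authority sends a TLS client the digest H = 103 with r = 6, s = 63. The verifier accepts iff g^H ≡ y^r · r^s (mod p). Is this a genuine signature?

Left side g^H mod p:
97^2 = 9409 ≡ 157
97^4 ≡ 157^2 = 24649 ≡ 234
97^8 ≡ 234^2 = 54756 ≡ 15
97^16 ≡ 15^2 = 225
97^32 ≡ 225^2 = 50625 ≡ 253
97^64 ≡ 253^2 = 64009 ≡ 16
103 = 64 + 32 + 4 + 2 + 1, so 97^103 ≡ 16·253·234·157·97 ≡ 6 (mod 257)
Right side y^r · r^s mod p:
220^2 = 48400 ≡ 84
220^4 ≡ 84^2 = 7056 ≡ 117
6 = 4 + 2, so 220^6 ≡ 117·84 ≡ 62 (mod 257)
6^2 = 36
6^4 ≡ 36^2 = 1296 ≡ 11
6^8 ≡ 11^2 = 121
6^16 ≡ 121^2 = 14641 ≡ 249
6^32 ≡ 249^2 = 62001 ≡ 64
63 = 32 + 16 + 8 + 4 + 2 + 1, so 6^63 ≡ 64·249·121·11·36·6 ≡ 83 (mod 257)
62·83 = 5146 ≡ 6 (mod 257)
6 ≡ 6 (mod 257), so the signature is genuine.

genuine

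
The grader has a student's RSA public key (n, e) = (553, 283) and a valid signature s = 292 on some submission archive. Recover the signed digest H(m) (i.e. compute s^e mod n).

s^2 ≡ 292^2 = 85264 ≡ 102
s^4 ≡ 102^2 = 10404 ≡ 450
s^8 ≡ 450^2 = 202500 ≡ 102
s^16 ≡ 102^2 = 10404 ≡ 450
s^32 ≡ 450^2 = 202500 ≡ 102
s^64 ≡ 102^2 = 10404 ≡ 450
s^128 ≡ 450^2 = 202500 ≡ 102
s^256 ≡ 102^2 = 10404 ≡ 450
283 = 256 + 16 + 8 + 2 + 1, so s^283 ≡ 450·450·102·102·292 ≡ 292 (mod 553)

292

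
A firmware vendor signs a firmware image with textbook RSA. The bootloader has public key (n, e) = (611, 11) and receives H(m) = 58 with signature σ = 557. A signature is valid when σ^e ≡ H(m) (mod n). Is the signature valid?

σ^2 ≡ 557^2 = 310249 ≡ 472
σ^4 ≡ 472^2 = 222784 ≡ 380
σ^8 ≡ 380^2 = 144400 ≡ 204
11 = 8 + 2 + 1, so σ^11 ≡ 204·472·557 ≡ 58 (mod 611)
σ^11 mod 611 = 58 matches H(m).

valid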